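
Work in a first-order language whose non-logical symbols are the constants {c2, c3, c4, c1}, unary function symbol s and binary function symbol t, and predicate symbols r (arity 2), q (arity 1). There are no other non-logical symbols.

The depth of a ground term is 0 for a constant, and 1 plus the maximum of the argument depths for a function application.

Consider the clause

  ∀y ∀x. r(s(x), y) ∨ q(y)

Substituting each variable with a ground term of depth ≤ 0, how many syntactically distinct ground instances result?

16

Ground terms of depth ≤ 0:
  If N_k denotes the number of depth-≤k ground terms, the 4 constants give N_0 = 4, and each function symbol of arity r contributes N_{k-1}^r new terms at level k: N_k = 4 + N_{k-1} + N_{k-1}^2.
  N_0 = 4
So there are 4 ground terms available for substitution.
The clause has 2 distinct variables (y, x), each appearing in the body. In the free term algebra distinct substitutions yield syntactically distinct ground instances.
Number of ground instances = 4^2 = 16.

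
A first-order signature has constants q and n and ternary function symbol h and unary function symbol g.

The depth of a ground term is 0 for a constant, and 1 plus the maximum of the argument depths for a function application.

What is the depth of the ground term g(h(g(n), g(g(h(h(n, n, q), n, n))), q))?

depth(g(n)) = 1 + depth(n) = 1 + 0 = 1
depth(h(n, n, q)) = 1 + max(0, 0, 0) = 1
depth(h(h(n, n, q), n, n)) = 1 + max(1, 0, 0) = 2
depth(g(h(h(n, n, q), n, n))) = 1 + depth(h(h(n, n, q), n, n)) = 1 + 2 = 3
depth(g(g(h(h(n, n, q), n, n)))) = 1 + depth(g(h(h(n, n, q), n, n))) = 1 + 3 = 4
depth(h(g(n), g(g(h(h(n, n, q), n, n))), q)) = 1 + max(1, 4, 0) = 5
depth(g(h(g(n), g(g(h(h(n, n, q), n, n))), q))) = 1 + depth(h(g(n), g(g(h(h(n, n, q), n, n))), q)) = 1 + 5 = 6

6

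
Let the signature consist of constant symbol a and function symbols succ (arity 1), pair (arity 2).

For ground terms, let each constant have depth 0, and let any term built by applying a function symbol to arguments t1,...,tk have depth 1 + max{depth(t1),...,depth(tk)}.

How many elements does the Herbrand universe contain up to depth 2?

Count level by level. With function symbols succ/1, pair/2, the terms of depth ≤ k are the 1 constant together with each function applied to depth-≤(k−1) tuples, so N_k = 1 + N_{k-1} + N_{k-1}^2.
N_0 = 1
N_1 = 1 + 1 + 1^2 = 3
N_2 = 1 + 3 + 3^2 = 13

13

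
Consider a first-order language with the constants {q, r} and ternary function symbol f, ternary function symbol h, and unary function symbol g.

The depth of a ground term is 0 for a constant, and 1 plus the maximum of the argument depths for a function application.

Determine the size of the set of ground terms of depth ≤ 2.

Let N_k count ground terms of depth at most k. Each non-constant term of depth ≤ k is some function symbol applied to depth-≤(k−1) arguments, giving N_k = 2 + N_{k-1}^3 + N_{k-1}^3 + N_{k-1}.
N_0 = 2
N_1 = 2 + 2^3 + 2^3 + 2 = 20
N_2 = 2 + 20^3 + 20^3 + 20 = 16022

16022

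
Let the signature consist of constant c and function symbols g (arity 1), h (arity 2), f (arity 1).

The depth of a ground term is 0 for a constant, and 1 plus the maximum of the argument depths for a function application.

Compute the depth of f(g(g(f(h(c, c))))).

depth(h(c, c)) = 1 + max(0, 0) = 1
depth(f(h(c, c))) = 1 + depth(h(c, c)) = 1 + 1 = 2
depth(g(f(h(c, c)))) = 1 + depth(f(h(c, c))) = 1 + 2 = 3
depth(g(g(f(h(c, c))))) = 1 + depth(g(f(h(c, c)))) = 1 + 3 = 4
depth(f(g(g(f(h(c, c)))))) = 1 + depth(g(g(f(h(c, c))))) = 1 + 4 = 5

5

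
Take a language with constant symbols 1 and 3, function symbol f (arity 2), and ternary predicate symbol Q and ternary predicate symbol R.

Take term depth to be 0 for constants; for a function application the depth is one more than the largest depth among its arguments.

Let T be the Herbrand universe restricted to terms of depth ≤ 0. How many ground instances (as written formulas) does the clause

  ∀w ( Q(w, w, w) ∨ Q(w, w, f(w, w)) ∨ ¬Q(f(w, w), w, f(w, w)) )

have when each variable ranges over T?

Ground terms of depth ≤ 0:
  Count level by level. With function symbols f/2, the terms of depth ≤ k are the 2 constants together with each function applied to depth-≤(k−1) tuples, so N_k = 2 + N_{k-1}^2.
  N_0 = 2
So there are 2 ground terms available for substitution.
The variable w ranges independently over the available ground terms, and distinct assignments produce distinct instances.
Number of ground instances = 2.

2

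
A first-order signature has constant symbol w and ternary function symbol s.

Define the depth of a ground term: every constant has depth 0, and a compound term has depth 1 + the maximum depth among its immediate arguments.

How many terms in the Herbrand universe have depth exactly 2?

If N_k denotes the number of depth-≤k ground terms, the 1 constant gives N_0 = 1, and each function symbol of arity r contributes N_{k-1}^r new terms at level k: N_k = 1 + N_{k-1}^3.
N_0 = 1
N_1 = 1 + 1^3 = 2
N_2 = 1 + 2^3 = 9
Terms of depth exactly 2: N_2 − N_1 = 9 − 2 = 7.

7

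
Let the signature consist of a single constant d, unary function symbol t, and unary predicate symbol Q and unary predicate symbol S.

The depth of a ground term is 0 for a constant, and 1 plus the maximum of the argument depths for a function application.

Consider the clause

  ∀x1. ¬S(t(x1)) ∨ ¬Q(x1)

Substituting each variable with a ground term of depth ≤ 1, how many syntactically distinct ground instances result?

2

Ground terms of depth ≤ 1:
  Count level by level. With function symbols t/1, the terms of depth ≤ k are the 1 constant together with each function applied to depth-≤(k−1) tuples, so N_k = 1 + N_{k-1}.
  N_0 = 1
  N_1 = 1 + 1 = 2
  Explicitly: d, t(d).
So there are 2 ground terms available for substitution.
The clause has 1 distinct variable (x1), which appears in the body. In the free term algebra distinct substitutions yield syntactically distinct ground instances.
Number of ground instances = 2.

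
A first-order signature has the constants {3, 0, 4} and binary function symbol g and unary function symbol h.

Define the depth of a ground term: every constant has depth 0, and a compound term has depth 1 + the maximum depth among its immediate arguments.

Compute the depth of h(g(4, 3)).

depth(g(4, 3)) = 1 + max(0, 0) = 1
depth(h(g(4, 3))) = 1 + depth(g(4, 3)) = 1 + 1 = 2

2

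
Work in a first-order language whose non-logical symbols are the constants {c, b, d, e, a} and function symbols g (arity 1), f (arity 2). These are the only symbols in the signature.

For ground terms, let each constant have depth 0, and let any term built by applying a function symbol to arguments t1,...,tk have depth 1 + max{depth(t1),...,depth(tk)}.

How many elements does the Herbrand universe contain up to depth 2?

Let N_k count ground terms of depth at most k. Each non-constant term of depth ≤ k is some function symbol applied to depth-≤(k−1) arguments, giving N_k = 5 + N_{k-1} + N_{k-1}^2.
N_0 = 5
N_1 = 5 + 5 + 5^2 = 35
N_2 = 5 + 35 + 35^2 = 1265

1265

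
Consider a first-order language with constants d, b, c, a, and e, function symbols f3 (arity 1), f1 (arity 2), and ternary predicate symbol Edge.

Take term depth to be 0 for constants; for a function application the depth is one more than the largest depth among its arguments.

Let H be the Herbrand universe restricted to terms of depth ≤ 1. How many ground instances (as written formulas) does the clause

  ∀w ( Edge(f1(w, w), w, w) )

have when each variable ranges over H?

35

Ground terms of depth ≤ 1:
  Write N_k for the number of ground terms of depth ≤ k. A term of depth ≤ k is either a constant or a function symbol applied to arguments of depth ≤ k−1, so N_k = 5 + N_{k-1} + N_{k-1}^2.
  N_0 = 5
  N_1 = 5 + 5 + 5^2 = 35
So there are 35 ground terms available for substitution.
The variable w ranges independently over the available ground terms, and distinct assignments produce distinct instances.
Number of ground instances = 35.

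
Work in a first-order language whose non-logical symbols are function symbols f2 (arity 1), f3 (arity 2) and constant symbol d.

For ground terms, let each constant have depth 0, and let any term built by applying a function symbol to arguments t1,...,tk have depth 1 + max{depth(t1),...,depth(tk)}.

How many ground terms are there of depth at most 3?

183

Count level by level. With function symbols f2/1, f3/2, the terms of depth ≤ k are the 1 constant together with each function applied to depth-≤(k−1) tuples, so N_k = 1 + N_{k-1} + N_{k-1}^2.
N_0 = 1
N_1 = 1 + 1 + 1^2 = 3
N_2 = 1 + 3 + 3^2 = 13
N_3 = 1 + 13 + 13^2 = 183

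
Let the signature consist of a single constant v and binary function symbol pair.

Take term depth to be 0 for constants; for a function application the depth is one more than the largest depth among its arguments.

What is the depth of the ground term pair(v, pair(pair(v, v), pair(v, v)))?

3

depth(pair(v, v)) = 1 + max(0, 0) = 1
depth(pair(pair(v, v), pair(v, v))) = 1 + max(1, 1) = 2
depth(pair(v, pair(pair(v, v), pair(v, v)))) = 1 + max(0, 2) = 3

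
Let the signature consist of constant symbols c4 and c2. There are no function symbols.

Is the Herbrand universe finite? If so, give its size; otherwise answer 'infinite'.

2

There are no function symbols, so every ground term is one of the 2 constants.
The Herbrand universe is {c4, c2}, which is finite with 2 elements.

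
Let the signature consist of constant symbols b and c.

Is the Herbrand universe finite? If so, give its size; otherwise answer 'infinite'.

2

There are no function symbols, so every ground term is one of the 2 constants.
The Herbrand universe is {b, c}, which is finite with 2 elements.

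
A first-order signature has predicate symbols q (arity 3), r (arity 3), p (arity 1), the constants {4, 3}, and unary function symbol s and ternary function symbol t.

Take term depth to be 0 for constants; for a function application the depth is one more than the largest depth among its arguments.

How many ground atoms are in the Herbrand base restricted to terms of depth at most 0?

18

First count ground terms of depth ≤ 0.
If N_k denotes the number of depth-≤k ground terms, the 2 constants give N_0 = 2, and each function symbol of arity r contributes N_{k-1}^r new terms at level k: N_k = 2 + N_{k-1} + N_{k-1}^3.
N_0 = 2
Explicitly: 4, 3.
So |H| = 2.
A ground atom is a predicate applied to a tuple of terms from H, so the count is the sum over predicates of |H|^arity:
  q: 2^3 = 8;  r: 2^3 = 8;  p: 2
Total ground atoms: 8 + 8 + 2 = 18.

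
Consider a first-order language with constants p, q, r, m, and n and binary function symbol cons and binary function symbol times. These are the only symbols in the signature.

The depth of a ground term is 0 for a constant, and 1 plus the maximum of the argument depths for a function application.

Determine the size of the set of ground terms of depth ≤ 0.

Let N_k count ground terms of depth at most k. Each non-constant term of depth ≤ k is some function symbol applied to depth-≤(k−1) arguments, giving N_k = 5 + N_{k-1}^2 + N_{k-1}^2.
N_0 = 5

5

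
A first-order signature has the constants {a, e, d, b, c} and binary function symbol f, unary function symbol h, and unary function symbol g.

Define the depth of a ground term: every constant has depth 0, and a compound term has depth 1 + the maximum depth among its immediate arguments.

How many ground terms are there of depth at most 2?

1685

Write N_k for the number of ground terms of depth ≤ k. A term of depth ≤ k is either a constant or a function symbol applied to arguments of depth ≤ k−1, so N_k = 5 + N_{k-1}^2 + N_{k-1} + N_{k-1}.
N_0 = 5
N_1 = 5 + 5^2 + 5 + 5 = 40
N_2 = 5 + 40^2 + 40 + 40 = 1685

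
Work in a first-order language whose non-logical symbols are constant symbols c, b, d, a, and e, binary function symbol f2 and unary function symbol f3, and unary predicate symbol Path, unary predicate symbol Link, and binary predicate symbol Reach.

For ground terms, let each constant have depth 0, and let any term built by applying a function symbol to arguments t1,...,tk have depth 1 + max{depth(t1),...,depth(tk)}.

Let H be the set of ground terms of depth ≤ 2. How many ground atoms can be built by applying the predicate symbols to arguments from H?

1602755

First count ground terms of depth ≤ 2.
If N_k denotes the number of depth-≤k ground terms, the 5 constants give N_0 = 5, and each function symbol of arity r contributes N_{k-1}^r new terms at level k: N_k = 5 + N_{k-1}^2 + N_{k-1}.
N_0 = 5
N_1 = 5 + 5^2 + 5 = 35
N_2 = 5 + 35^2 + 35 = 1265
So |H| = 1265.
Ground atoms are formed by filling each argument slot of a predicate with a term from H, so an r-ary predicate gives |H|^r atoms:
  Path: 1265;  Link: 1265;  Reach: 1265^2 = 1600225
Total ground atoms: 1265 + 1265 + 1600225 = 1602755.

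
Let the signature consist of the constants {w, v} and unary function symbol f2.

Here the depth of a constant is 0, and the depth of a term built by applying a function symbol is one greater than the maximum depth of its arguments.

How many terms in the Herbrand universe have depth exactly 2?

2

Let N_k count ground terms of depth at most k. Each non-constant term of depth ≤ k is some function symbol applied to depth-≤(k−1) arguments, giving N_k = 2 + N_{k-1}.
N_0 = 2
N_1 = 2 + 2 = 4
N_2 = 2 + 4 = 6
Terms of depth exactly 2: N_2 − N_1 = 6 − 4 = 2.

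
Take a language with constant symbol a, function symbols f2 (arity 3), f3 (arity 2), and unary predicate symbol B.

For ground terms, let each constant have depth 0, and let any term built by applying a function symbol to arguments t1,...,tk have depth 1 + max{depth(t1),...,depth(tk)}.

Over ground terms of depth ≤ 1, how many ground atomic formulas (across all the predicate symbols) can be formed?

First count ground terms of depth ≤ 1.
If N_k denotes the number of depth-≤k ground terms, the 1 constant gives N_0 = 1, and each function symbol of arity r contributes N_{k-1}^r new terms at level k: N_k = 1 + N_{k-1}^3 + N_{k-1}^2.
N_0 = 1
N_1 = 1 + 1^3 + 1^2 = 3
Explicitly: a, f2(a, a, a), f3(a, a).
So |H| = 3.
A ground atom is a predicate applied to a tuple of terms from H, so the count is the sum over predicates of |H|^arity:
  B: 3
Total ground atoms: 3.

3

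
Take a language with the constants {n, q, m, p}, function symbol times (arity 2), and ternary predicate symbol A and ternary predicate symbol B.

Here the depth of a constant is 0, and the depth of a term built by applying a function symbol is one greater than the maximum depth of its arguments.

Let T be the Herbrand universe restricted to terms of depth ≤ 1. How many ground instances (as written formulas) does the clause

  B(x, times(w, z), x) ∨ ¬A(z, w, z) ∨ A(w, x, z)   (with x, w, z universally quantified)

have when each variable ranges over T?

8000

Ground terms of depth ≤ 1:
  Let N_k = |{terms of depth ≤ k}|. Then N_0 = 4 and N_k = 4 + N_{k-1}^2 for k ≥ 1 (one summand per function symbol, arity giving the exponent).
  N_0 = 4
  N_1 = 4 + 4^2 = 20
So there are 20 ground terms available for substitution.
The body mentions every one of the 3 quantified variables; since ground terms form a free algebra, no two substitutions collapse to the same formula.
Number of ground instances = 20^3 = 8000.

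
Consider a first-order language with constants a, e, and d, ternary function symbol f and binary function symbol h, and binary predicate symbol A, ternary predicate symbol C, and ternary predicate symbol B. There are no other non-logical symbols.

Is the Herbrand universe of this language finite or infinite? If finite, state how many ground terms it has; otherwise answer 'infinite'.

infinite

The signature has at least one function symbol (f, arity 3) and at least one constant (a).
Iterating f gives infinitely many distinct ground terms: a, f(a, a, a), f(f(a, a, a), f(a, a, a), f(a, a, a)), ...
So the Herbrand universe is infinite.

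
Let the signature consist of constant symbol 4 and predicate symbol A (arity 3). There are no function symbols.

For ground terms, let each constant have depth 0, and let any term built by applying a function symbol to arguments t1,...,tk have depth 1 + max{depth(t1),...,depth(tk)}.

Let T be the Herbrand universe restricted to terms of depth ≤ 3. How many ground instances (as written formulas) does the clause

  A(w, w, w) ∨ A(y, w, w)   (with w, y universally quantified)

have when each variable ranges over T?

1

Ground terms of depth ≤ 3:
  With no function symbols every ground term is a constant, so there is exactly 1 ground term at every depth bound.
  N_0 = 1
  N_1 = 1
  N_2 = 1
  N_3 = 1
  Explicitly: 4.
So there is exactly 1 ground term available for substitution.
The clause has 2 distinct variables (w, y), each appearing in the body. In the free term algebra distinct substitutions yield syntactically distinct ground instances.
Number of ground instances = 1^2 = 1.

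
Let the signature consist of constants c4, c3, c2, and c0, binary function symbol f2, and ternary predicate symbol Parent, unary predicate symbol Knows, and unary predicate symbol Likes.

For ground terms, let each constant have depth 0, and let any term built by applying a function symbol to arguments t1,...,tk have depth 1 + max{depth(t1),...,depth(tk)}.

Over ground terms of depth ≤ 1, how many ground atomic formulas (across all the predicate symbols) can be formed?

First count ground terms of depth ≤ 1.
Let N_k = |{terms of depth ≤ k}|. Then N_0 = 4 and N_k = 4 + N_{k-1}^2 for k ≥ 1 (one summand per function symbol, arity giving the exponent).
N_0 = 4
N_1 = 4 + 4^2 = 20
So |H| = 20.
Ground atoms are formed by filling each argument slot of a predicate with a term from H, so an r-ary predicate gives |H|^r atoms:
  Parent: 20^3 = 8000;  Knows: 20;  Likes: 20
Total ground atoms: 8000 + 20 + 20 = 8040.

8040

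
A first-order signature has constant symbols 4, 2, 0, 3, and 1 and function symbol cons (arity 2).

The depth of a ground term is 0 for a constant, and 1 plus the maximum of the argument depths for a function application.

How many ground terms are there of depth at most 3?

If N_k denotes the number of depth-≤k ground terms, the 5 constants give N_0 = 5, and each function symbol of arity r contributes N_{k-1}^r new terms at level k: N_k = 5 + N_{k-1}^2.
N_0 = 5
N_1 = 5 + 5^2 = 30
N_2 = 5 + 30^2 = 905
N_3 = 5 + 905^2 = 819030

819030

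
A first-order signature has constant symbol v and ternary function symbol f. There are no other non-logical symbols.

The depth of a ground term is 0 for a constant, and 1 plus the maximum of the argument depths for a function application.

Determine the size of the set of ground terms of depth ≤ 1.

2

Count level by level. With function symbols f/3, the terms of depth ≤ k are the 1 constant together with each function applied to depth-≤(k−1) tuples, so N_k = 1 + N_{k-1}^3.
N_0 = 1
N_1 = 1 + 1^3 = 2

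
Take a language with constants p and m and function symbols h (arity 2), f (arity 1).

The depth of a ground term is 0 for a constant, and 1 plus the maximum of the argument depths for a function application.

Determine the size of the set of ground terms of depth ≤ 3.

5552

Count level by level. With function symbols h/2, f/1, the terms of depth ≤ k are the 2 constants together with each function applied to depth-≤(k−1) tuples, so N_k = 2 + N_{k-1}^2 + N_{k-1}.
N_0 = 2
N_1 = 2 + 2^2 + 2 = 8
N_2 = 2 + 8^2 + 8 = 74
N_3 = 2 + 74^2 + 74 = 5552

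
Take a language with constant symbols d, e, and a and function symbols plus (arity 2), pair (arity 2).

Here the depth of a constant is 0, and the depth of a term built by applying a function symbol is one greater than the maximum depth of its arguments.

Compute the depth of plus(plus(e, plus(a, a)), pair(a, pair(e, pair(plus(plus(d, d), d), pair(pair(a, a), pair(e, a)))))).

depth(plus(a, a)) = 1 + max(0, 0) = 1
depth(plus(e, plus(a, a))) = 1 + max(0, 1) = 2
depth(plus(d, d)) = 1 + max(0, 0) = 1
depth(plus(plus(d, d), d)) = 1 + max(1, 0) = 2
depth(pair(a, a)) = 1 + max(0, 0) = 1
depth(pair(e, a)) = 1 + max(0, 0) = 1
depth(pair(pair(a, a), pair(e, a))) = 1 + max(1, 1) = 2
depth(pair(plus(plus(d, d), d), pair(pair(a, a), pair(e, a)))) = 1 + max(2, 2) = 3
depth(pair(e, pair(plus(plus(d, d), d), pair(pair(a, a), pair(e, a))))) = 1 + max(0, 3) = 4
depth(pair(a, pair(e, pair(plus(plus(d, d), d), pair(pair(a, a), pair(e, a)))))) = 1 + max(0, 4) = 5
depth(plus(plus(e, plus(a, a)), pair(a, pair(e, pair(plus(plus(d, d), d), pair(pair(a, a), pair(e, a))))))) = 1 + max(2, 5) = 6

6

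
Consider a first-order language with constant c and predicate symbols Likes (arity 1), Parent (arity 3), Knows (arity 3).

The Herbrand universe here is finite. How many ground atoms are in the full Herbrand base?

3

With no function symbols, the Herbrand universe is just the 1 constant.
Ground atoms per predicate: Likes: 1, Parent: 1^3 = 1, Knows: 1^3 = 1.
Herbrand base size = 1 + 1 + 1 = 3.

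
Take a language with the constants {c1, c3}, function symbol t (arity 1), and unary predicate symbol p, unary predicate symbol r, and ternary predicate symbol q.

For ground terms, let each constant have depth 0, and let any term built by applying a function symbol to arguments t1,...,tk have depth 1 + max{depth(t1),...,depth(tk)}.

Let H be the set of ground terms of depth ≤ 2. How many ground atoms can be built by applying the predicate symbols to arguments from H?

First count ground terms of depth ≤ 2.
Count level by level. With function symbols t/1, the terms of depth ≤ k are the 2 constants together with each function applied to depth-≤(k−1) tuples, so N_k = 2 + N_{k-1}.
N_0 = 2
N_1 = 2 + 2 = 4
N_2 = 2 + 4 = 6
Explicitly: c1, c3, t(c1), t(c3), t(t(c1)), t(t(c3)).
So |H| = 6.
A ground atom is a predicate applied to a tuple of terms from H, so the count is the sum over predicates of |H|^arity:
  p: 6;  r: 6;  q: 6^3 = 216
Total ground atoms: 6 + 6 + 216 = 228.

228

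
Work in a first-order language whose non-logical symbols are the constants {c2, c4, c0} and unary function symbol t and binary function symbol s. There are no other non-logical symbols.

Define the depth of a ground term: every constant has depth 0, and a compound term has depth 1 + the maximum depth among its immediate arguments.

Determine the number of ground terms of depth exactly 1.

If N_k denotes the number of depth-≤k ground terms, the 3 constants give N_0 = 3, and each function symbol of arity r contributes N_{k-1}^r new terms at level k: N_k = 3 + N_{k-1} + N_{k-1}^2.
N_0 = 3
N_1 = 3 + 3 + 3^2 = 15
Terms of depth exactly 1: N_1 − N_0 = 15 − 3 = 12.

12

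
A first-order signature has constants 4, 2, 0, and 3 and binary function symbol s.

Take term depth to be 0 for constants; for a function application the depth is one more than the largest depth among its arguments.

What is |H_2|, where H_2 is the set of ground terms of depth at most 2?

404

If N_k denotes the number of depth-≤k ground terms, the 4 constants give N_0 = 4, and each function symbol of arity r contributes N_{k-1}^r new terms at level k: N_k = 4 + N_{k-1}^2.
N_0 = 4
N_1 = 4 + 4^2 = 20
N_2 = 4 + 20^2 = 404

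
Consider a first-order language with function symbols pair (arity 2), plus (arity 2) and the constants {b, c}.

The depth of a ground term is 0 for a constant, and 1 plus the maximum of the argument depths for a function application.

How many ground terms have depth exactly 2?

If N_k denotes the number of depth-≤k ground terms, the 2 constants give N_0 = 2, and each function symbol of arity r contributes N_{k-1}^r new terms at level k: N_k = 2 + N_{k-1}^2 + N_{k-1}^2.
N_0 = 2
N_1 = 2 + 2^2 + 2^2 = 10
N_2 = 2 + 10^2 + 10^2 = 202
Terms of depth exactly 2: N_2 − N_1 = 202 − 10 = 192.

192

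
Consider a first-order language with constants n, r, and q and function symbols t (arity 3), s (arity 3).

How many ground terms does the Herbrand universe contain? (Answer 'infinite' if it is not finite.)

infinite

The signature has at least one function symbol (t, arity 3) and at least one constant (n).
Iterating t gives infinitely many distinct ground terms: n, t(n, n, n), t(t(n, n, n), t(n, n, n), t(n, n, n)), ...
So the Herbrand universe is infinite.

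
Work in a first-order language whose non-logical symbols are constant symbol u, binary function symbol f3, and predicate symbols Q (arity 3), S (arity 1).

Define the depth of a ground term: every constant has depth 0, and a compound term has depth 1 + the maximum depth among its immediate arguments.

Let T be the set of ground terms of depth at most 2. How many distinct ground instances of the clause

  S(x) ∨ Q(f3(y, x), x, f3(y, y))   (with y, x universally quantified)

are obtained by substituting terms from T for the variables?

Ground terms of depth ≤ 2:
  Let N_k = |{terms of depth ≤ k}|. Then N_0 = 1 and N_k = 1 + N_{k-1}^2 for k ≥ 1 (one summand per function symbol, arity giving the exponent).
  N_0 = 1
  N_1 = 1 + 1^2 = 2
  N_2 = 1 + 2^2 = 5
So there are 5 ground terms available for substitution.
The clause has 2 distinct variables (y, x), each appearing in the body. In the free term algebra distinct substitutions yield syntactically distinct ground instances.
Number of ground instances = 5^2 = 25.

25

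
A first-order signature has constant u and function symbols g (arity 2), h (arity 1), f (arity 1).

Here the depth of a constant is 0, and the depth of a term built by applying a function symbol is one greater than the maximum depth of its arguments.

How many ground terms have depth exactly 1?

3

If N_k denotes the number of depth-≤k ground terms, the 1 constant gives N_0 = 1, and each function symbol of arity r contributes N_{k-1}^r new terms at level k: N_k = 1 + N_{k-1}^2 + N_{k-1} + N_{k-1}.
N_0 = 1
N_1 = 1 + 1^2 + 1 + 1 = 4
Terms of depth exactly 1: N_1 − N_0 = 4 − 1 = 3.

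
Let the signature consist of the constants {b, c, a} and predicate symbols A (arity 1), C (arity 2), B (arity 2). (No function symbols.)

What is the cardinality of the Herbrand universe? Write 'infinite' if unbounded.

3

There are no function symbols, so every ground term is one of the 3 constants.
The Herbrand universe is {b, c, a}, which is finite with 3 elements.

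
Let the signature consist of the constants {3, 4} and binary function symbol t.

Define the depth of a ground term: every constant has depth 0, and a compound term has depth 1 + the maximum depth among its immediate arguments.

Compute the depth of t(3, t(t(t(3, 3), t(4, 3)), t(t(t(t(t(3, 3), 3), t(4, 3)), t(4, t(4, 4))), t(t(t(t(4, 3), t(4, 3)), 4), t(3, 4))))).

depth(t(3, 3)) = 1 + max(0, 0) = 1
depth(t(4, 3)) = 1 + max(0, 0) = 1
depth(t(t(3, 3), t(4, 3))) = 1 + max(1, 1) = 2
depth(t(t(3, 3), 3)) = 1 + max(1, 0) = 2
depth(t(t(t(3, 3), 3), t(4, 3))) = 1 + max(2, 1) = 3
depth(t(4, 4)) = 1 + max(0, 0) = 1
depth(t(4, t(4, 4))) = 1 + max(0, 1) = 2
depth(t(t(t(t(3, 3), 3), t(4, 3)), t(4, t(4, 4)))) = 1 + max(3, 2) = 4
depth(t(t(4, 3), t(4, 3))) = 1 + max(1, 1) = 2
depth(t(t(t(4, 3), t(4, 3)), 4)) = 1 + max(2, 0) = 3
depth(t(3, 4)) = 1 + max(0, 0) = 1
depth(t(t(t(t(4, 3), t(4, 3)), 4), t(3, 4))) = 1 + max(3, 1) = 4
depth(t(t(t(t(t(3, 3), 3), t(4, 3)), t(4, t(4, 4))), t(t(t(t(4, 3), t(4, 3)), 4), t(3, 4)))) = 1 + max(4, 4) = 5
depth(t(t(t(3, 3), t(4, 3)), t(t(t(t(t(3, 3), 3), t(4, 3)), t(4, t(4, 4))), t(t(t(t(4, 3), t(4, 3)), 4), t(3, 4))))) = 1 + max(2, 5) = 6
depth(t(3, t(t(t(3, 3), t(4, 3)), t(t(t(t(t(3, 3), 3), t(4, 3)), t(4, t(4, 4))), t(t(t(t(4, 3), t(4, 3)), 4), t(3, 4)))))) = 1 + max(0, 6) = 7

7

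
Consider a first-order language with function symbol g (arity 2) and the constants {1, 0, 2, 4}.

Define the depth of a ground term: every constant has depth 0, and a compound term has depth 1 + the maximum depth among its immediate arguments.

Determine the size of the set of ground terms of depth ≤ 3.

163220

If N_k denotes the number of depth-≤k ground terms, the 4 constants give N_0 = 4, and each function symbol of arity r contributes N_{k-1}^r new terms at level k: N_k = 4 + N_{k-1}^2.
N_0 = 4
N_1 = 4 + 4^2 = 20
N_2 = 4 + 20^2 = 404
N_3 = 4 + 404^2 = 163220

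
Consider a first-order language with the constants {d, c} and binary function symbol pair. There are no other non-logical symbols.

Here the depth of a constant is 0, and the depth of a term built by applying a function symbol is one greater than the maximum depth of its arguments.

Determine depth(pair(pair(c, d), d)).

depth(pair(c, d)) = 1 + max(0, 0) = 1
depth(pair(pair(c, d), d)) = 1 + max(1, 0) = 2

2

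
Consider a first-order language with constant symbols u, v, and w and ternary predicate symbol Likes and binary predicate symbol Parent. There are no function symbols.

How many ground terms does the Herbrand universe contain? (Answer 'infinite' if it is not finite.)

3

There are no function symbols, so every ground term is one of the 3 constants.
The Herbrand universe is {u, v, w}, which is finite with 3 elements.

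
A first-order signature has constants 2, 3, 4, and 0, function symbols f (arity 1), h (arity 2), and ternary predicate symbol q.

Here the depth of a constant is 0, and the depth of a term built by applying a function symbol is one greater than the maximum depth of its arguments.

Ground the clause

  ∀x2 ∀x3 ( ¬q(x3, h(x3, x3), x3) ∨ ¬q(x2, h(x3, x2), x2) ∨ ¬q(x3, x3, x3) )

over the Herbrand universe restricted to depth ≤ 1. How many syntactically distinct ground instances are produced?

576

Ground terms of depth ≤ 1:
  Write N_k for the number of ground terms of depth ≤ k. A term of depth ≤ k is either a constant or a function symbol applied to arguments of depth ≤ k−1, so N_k = 4 + N_{k-1} + N_{k-1}^2.
  N_0 = 4
  N_1 = 4 + 4 + 4^2 = 24
So there are 24 ground terms available for substitution.
The clause has 2 distinct variables (x2, x3), each appearing in the body. In the free term algebra distinct substitutions yield syntactically distinct ground instances.
Number of ground instances = 24^2 = 576.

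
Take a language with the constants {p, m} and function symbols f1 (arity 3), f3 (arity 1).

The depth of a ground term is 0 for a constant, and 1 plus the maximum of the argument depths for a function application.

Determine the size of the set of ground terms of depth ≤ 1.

12

Let N_k count ground terms of depth at most k. Each non-constant term of depth ≤ k is some function symbol applied to depth-≤(k−1) arguments, giving N_k = 2 + N_{k-1}^3 + N_{k-1}.
N_0 = 2
N_1 = 2 + 2^3 + 2 = 12
Explicitly: p, m, f1(p, p, p), f1(p, p, m), f1(p, m, p), f1(p, m, m), f1(m, p, p), f1(m, p, m), f1(m, m, p), f1(m, m, m), f3(p), f3(m).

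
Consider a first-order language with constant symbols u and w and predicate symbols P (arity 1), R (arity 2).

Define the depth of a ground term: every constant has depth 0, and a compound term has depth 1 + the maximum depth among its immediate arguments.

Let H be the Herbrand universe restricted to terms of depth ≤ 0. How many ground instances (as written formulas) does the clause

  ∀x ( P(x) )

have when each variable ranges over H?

Ground terms of depth ≤ 0:
  With no function symbols every ground term is a constant, so there are exactly 2 ground terms at every depth bound.
  N_0 = 2
  Explicitly: u, w.
So there are 2 ground terms available for substitution.
The body mentions the single quantified variable x; since ground terms form a free algebra, no two substitutions collapse to the same formula.
Number of ground instances = 2.

2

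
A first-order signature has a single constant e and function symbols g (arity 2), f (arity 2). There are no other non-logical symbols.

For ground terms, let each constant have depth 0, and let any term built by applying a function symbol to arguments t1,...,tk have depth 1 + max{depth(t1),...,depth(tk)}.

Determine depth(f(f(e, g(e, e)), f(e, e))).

3

depth(g(e, e)) = 1 + max(0, 0) = 1
depth(f(e, g(e, e))) = 1 + max(0, 1) = 2
depth(f(e, e)) = 1 + max(0, 0) = 1
depth(f(f(e, g(e, e)), f(e, e))) = 1 + max(2, 1) = 3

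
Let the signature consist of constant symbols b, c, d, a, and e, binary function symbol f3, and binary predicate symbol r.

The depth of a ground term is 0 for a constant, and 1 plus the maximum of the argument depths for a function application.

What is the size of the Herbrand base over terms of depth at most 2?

First count ground terms of depth ≤ 2.
Let N_k count ground terms of depth at most k. Each non-constant term of depth ≤ k is some function symbol applied to depth-≤(k−1) arguments, giving N_k = 5 + N_{k-1}^2.
N_0 = 5
N_1 = 5 + 5^2 = 30
N_2 = 5 + 30^2 = 905
So |H| = 905.
A ground atom is a predicate applied to a tuple of terms from H, so the count is the sum over predicates of |H|^arity:
  r: 905^2 = 819025
Total ground atoms: 819025.

819025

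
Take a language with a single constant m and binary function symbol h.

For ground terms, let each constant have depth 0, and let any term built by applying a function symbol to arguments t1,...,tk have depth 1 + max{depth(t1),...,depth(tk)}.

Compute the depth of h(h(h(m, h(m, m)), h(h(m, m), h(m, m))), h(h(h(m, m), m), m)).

4

depth(h(m, m)) = 1 + max(0, 0) = 1
depth(h(m, h(m, m))) = 1 + max(0, 1) = 2
depth(h(h(m, m), h(m, m))) = 1 + max(1, 1) = 2
depth(h(h(m, h(m, m)), h(h(m, m), h(m, m)))) = 1 + max(2, 2) = 3
depth(h(h(m, m), m)) = 1 + max(1, 0) = 2
depth(h(h(h(m, m), m), m)) = 1 + max(2, 0) = 3
depth(h(h(h(m, h(m, m)), h(h(m, m), h(m, m))), h(h(h(m, m), m), m))) = 1 + max(3, 3) = 4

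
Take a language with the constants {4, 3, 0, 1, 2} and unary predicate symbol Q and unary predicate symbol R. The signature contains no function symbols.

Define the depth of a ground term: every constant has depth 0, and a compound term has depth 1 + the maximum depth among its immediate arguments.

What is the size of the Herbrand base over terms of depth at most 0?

10

First count ground terms of depth ≤ 0.
With no function symbols every ground term is a constant, so there are exactly 5 ground terms at every depth bound.
N_0 = 5
Explicitly: 4, 3, 0, 1, 2.
So |H| = 5.
A ground atom is a predicate applied to a tuple of terms from H, so the count is the sum over predicates of |H|^arity:
  Q: 5;  R: 5
Total ground atoms: 5 + 5 = 10.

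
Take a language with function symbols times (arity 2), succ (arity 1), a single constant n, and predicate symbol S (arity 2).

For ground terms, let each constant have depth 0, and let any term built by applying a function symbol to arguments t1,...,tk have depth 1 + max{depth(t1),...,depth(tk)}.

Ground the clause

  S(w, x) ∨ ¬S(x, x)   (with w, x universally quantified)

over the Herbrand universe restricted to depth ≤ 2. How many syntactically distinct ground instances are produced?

169

Ground terms of depth ≤ 2:
  Let N_k count ground terms of depth at most k. Each non-constant term of depth ≤ k is some function symbol applied to depth-≤(k−1) arguments, giving N_k = 1 + N_{k-1}^2 + N_{k-1}.
  N_0 = 1
  N_1 = 1 + 1^2 + 1 = 3
  N_2 = 1 + 3^2 + 3 = 13
So there are 13 ground terms available for substitution.
The body mentions every one of the 2 quantified variables; since ground terms form a free algebra, no two substitutions collapse to the same formula.
Number of ground instances = 13^2 = 169.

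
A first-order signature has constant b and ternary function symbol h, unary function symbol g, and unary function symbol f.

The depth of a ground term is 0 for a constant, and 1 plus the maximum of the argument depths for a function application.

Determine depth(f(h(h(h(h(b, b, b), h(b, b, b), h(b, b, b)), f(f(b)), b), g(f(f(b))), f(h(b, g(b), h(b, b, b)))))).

5

depth(h(b, b, b)) = 1 + max(0, 0, 0) = 1
depth(h(h(b, b, b), h(b, b, b), h(b, b, b))) = 1 + max(1, 1, 1) = 2
depth(f(b)) = 1 + depth(b) = 1 + 0 = 1
depth(f(f(b))) = 1 + depth(f(b)) = 1 + 1 = 2
depth(h(h(h(b, b, b), h(b, b, b), h(b, b, b)), f(f(b)), b)) = 1 + max(2, 2, 0) = 3
depth(g(f(f(b)))) = 1 + depth(f(f(b))) = 1 + 2 = 3
depth(g(b)) = 1 + depth(b) = 1 + 0 = 1
depth(h(b, g(b), h(b, b, b))) = 1 + max(0, 1, 1) = 2
depth(f(h(b, g(b), h(b, b, b)))) = 1 + depth(h(b, g(b), h(b, b, b))) = 1 + 2 = 3
depth(h(h(h(h(b, b, b), h(b, b, b), h(b, b, b)), f(f(b)), b), g(f(f(b))), f(h(b, g(b), h(b, b, b))))) = 1 + max(3, 3, 3) = 4
depth(f(h(h(h(h(b, b, b), h(b, b, b), h(b, b, b)), f(f(b)), b), g(f(f(b))), f(h(b, g(b), h(b, b, b)))))) = 1 + depth(h(h(h(h(b, b, b), h(b, b, b), h(b, b, b)), f(f(b)), b), g(f(f(b))), f(h(b, g(b), h(b, b, b))))) = 1 + 4 = 5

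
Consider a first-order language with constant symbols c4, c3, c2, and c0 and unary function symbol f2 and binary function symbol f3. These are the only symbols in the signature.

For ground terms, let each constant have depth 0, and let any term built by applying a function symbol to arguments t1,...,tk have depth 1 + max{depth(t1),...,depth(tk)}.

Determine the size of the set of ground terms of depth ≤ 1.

24

Write N_k for the number of ground terms of depth ≤ k. A term of depth ≤ k is either a constant or a function symbol applied to arguments of depth ≤ k−1, so N_k = 4 + N_{k-1} + N_{k-1}^2.
N_0 = 4
N_1 = 4 + 4 + 4^2 = 24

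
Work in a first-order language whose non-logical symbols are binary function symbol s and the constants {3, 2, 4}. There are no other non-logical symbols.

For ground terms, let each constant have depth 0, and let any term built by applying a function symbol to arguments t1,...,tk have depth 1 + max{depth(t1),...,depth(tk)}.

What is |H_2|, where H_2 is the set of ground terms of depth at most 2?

Let N_k = |{terms of depth ≤ k}|. Then N_0 = 3 and N_k = 3 + N_{k-1}^2 for k ≥ 1 (one summand per function symbol, arity giving the exponent).
N_0 = 3
N_1 = 3 + 3^2 = 12
N_2 = 3 + 12^2 = 147

147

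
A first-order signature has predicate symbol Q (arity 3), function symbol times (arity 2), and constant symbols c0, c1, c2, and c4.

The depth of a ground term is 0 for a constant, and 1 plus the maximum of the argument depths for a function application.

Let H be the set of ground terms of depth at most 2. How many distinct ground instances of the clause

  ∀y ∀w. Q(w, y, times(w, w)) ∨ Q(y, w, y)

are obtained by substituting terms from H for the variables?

163216

Ground terms of depth ≤ 2:
  Let N_k count ground terms of depth at most k. Each non-constant term of depth ≤ k is some function symbol applied to depth-≤(k−1) arguments, giving N_k = 4 + N_{k-1}^2.
  N_0 = 4
  N_1 = 4 + 4^2 = 20
  N_2 = 4 + 20^2 = 404
So there are 404 ground terms available for substitution.
The clause has 2 distinct variables (y, w), each appearing in the body. In the free term algebra distinct substitutions yield syntactically distinct ground instances.
Number of ground instances = 404^2 = 163216.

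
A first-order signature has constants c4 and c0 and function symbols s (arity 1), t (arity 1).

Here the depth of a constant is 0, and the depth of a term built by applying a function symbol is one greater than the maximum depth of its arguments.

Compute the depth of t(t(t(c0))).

depth(t(c0)) = 1 + depth(c0) = 1 + 0 = 1
depth(t(t(c0))) = 1 + depth(t(c0)) = 1 + 1 = 2
depth(t(t(t(c0)))) = 1 + depth(t(t(c0))) = 1 + 2 = 3

3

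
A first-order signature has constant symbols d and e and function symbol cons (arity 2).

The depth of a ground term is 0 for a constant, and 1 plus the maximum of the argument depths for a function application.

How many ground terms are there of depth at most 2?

Count level by level. With function symbols cons/2, the terms of depth ≤ k are the 2 constants together with each function applied to depth-≤(k−1) tuples, so N_k = 2 + N_{k-1}^2.
N_0 = 2
N_1 = 2 + 2^2 = 6
N_2 = 2 + 6^2 = 38

38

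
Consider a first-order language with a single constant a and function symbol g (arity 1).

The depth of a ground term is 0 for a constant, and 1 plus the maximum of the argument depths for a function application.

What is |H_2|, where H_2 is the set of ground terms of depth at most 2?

3

If N_k denotes the number of depth-≤k ground terms, the 1 constant gives N_0 = 1, and each function symbol of arity r contributes N_{k-1}^r new terms at level k: N_k = 1 + N_{k-1}.
N_0 = 1
N_1 = 1 + 1 = 2
N_2 = 1 + 2 = 3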